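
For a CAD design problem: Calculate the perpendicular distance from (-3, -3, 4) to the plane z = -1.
d = |0(-3) + 0(-3) + 1(4) - (-1)| / √(0² + 0² + 1²) = 5/√1 = 5.0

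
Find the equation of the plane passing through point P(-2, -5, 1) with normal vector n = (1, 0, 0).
d = n·P = (1)(-2) + (0)(-5) + (0)(1) = -2
Plane: x = -2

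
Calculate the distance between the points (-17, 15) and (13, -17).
Using the distance formula: d = sqrt((x₂-x₁)² + (y₂-y₁)²)
dx = 13 - (-17) = 30
dy = (-17) - 15 = -32
d = sqrt(30² + (-32)²) = sqrt(900 + 1024) = sqrt(1924) = 43.86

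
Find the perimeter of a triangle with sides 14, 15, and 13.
Perimeter = sum of all sides
Perimeter = 14 + 15 + 13
Perimeter = 42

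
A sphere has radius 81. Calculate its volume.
Volume = (4/3) * pi * r³
Volume = (4/3) * pi * 81³
Volume = (4/3) * pi * 531441
Volume = 2226094.86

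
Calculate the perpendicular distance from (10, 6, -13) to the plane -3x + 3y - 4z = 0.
d = |(-3)(10) + 3(6) + (-4)(-13) - (0)| / √((-3)² + 3² + (-4)²) = 40/√34 = 6.86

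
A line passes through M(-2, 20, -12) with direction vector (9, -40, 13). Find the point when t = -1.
P(-1) = (-2 + 9(-1), 20 + (-40)(-1), -12 + 13(-1)) = (-11, 60, -25)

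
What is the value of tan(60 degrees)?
tan(60 degrees) = sqrt(3)
Decimal approximation: 1.7321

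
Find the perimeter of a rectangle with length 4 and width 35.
Perimeter = 2 * (length + width)
Perimeter = 2 * (4 + 35)
Perimeter = 2 * 39
Perimeter = 78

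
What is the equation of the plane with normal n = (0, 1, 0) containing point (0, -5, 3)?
d = n·P = (0)(0) + (1)(-5) + (0)(3) = -5
Plane: y = -5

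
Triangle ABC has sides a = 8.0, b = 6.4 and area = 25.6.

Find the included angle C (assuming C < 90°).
Area = ½ab·sin(C)  →  sin(C) = 2·Area/(ab)
sin(C) = 2·25.6/(8.0·6.4) = 1.000000
C = arcsin(1.000000) = 90°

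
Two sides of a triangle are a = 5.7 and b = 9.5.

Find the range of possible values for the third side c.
By the triangle inequality: |a - b| < c < a + b
|5.7 - 9.5| < c < 5.7 + 9.5
3.8 < c < 15.2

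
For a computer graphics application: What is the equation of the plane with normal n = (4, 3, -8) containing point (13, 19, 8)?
d = n·P = (4)(13) + (3)(19) + (-8)(8) = 45
Plane: 4x + 3y - 8z = 45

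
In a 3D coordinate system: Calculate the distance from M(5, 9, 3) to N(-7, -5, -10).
d = √[(-12)² + (-14)² + (-13)²] = √509 = 22.56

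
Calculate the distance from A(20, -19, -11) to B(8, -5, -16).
d = √[(-12)² + (14)² + (-5)²] = √365 = 19.1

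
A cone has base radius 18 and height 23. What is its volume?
Volume = (1/3) * pi * r² * h
Volume = (1/3) * pi * 18² * 23
Volume = (1/3) * pi * 324 * 23
Volume = (1/3) * pi * 7452
Volume = 7803.72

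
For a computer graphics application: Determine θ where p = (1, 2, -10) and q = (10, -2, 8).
p·q = -74, |p|² = 105, |q|² = 168
cos θ = -74/√17640 ≈ -0.5572
θ ≈ 123.9°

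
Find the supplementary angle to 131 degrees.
Supplementary angles sum to 180 degrees.
Other angle = 180 - 131
Other angle = 49 degrees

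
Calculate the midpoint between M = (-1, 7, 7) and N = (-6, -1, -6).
Midpoint = ((-1-6)/2, (7-1)/2, (7-6)/2) = (-3.5, 3, 0.5)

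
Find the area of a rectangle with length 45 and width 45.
Area = length * width
Area = 45 * 45
Area = 2025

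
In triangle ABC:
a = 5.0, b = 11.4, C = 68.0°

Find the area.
Using A = ½ab·sin(C):
A = ½·5.0·11.4·sin(68.0°) = ½·57·0.927184 = 26.42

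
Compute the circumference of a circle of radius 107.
Circumference = 2 * pi * r
Circumference = 2 * pi * 107
Circumference = 672.30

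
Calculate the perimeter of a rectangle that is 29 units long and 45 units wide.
Perimeter = 2 * (length + width)
Perimeter = 2 * (29 + 45)
Perimeter = 2 * 74
Perimeter = 148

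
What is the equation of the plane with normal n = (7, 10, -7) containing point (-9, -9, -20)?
d = n·P = (7)(-9) + (10)(-9) + (-7)(-20) = -13
Plane: 7x + 10y - 7z = -13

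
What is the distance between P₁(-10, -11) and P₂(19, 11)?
Using the distance formula: d = sqrt((x₂-x₁)² + (y₂-y₁)²)
dx = 19 - (-10) = 29
dy = 11 - (-11) = 22
d = sqrt(29² + 22²) = sqrt(841 + 484) = sqrt(1325) = 36.40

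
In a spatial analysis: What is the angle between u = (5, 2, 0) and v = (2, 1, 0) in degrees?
u·v = 12, |u|² = 29, |v|² = 5
cos θ = 12/√145 ≈ 0.9965
θ ≈ 4.764°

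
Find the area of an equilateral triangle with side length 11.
Area = (sqrt(3)/4) * s²
Area = (sqrt(3)/4) * 11²
Area = (sqrt(3)/4) * 121
Area = 52.39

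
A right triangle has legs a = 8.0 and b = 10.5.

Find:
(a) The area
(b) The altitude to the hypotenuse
(a) Area = ½ab = ½·8.0·10.5 = 42
(b) Hypotenuse c = √(8.0² + 10.5²) = √174.25 = 13.2004
    Area = ½·c·h_c  →  h_c = 2·Area/c = 2·42/13.2004 = 6.363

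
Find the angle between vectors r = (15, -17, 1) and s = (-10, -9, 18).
r·s = 21, |r|² = 515, |s|² = 505
cos θ = 21/√260075 ≈ 0.04118
θ ≈ 87.64°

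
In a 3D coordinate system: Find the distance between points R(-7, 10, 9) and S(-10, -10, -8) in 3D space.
d = √[(-3)² + (-20)² + (-17)²] = √698 = 26.42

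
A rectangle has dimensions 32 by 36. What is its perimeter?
Perimeter = 2 * (length + width)
Perimeter = 2 * (32 + 36)
Perimeter = 2 * 68
Perimeter = 136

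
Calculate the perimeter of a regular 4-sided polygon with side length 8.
Perimeter = number of sides * side length
Perimeter = 4 * 8
Perimeter = 32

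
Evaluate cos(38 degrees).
cos(38 degrees) = 0.788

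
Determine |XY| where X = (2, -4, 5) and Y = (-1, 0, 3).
d = √[(-3)² + (4)² + (-2)²] = √29 = 5.385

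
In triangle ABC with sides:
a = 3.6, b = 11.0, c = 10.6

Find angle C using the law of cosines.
cos(C) = (a² + b² - c²)/(2ab)
cos(C) = (3.6² + 11.0² - 10.6²)/(2·3.6·11.0) = 21.6/79.2 = 0.272727
C = arccos(0.272727) = 74.17°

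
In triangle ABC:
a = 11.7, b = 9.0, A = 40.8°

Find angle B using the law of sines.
sin(B)/b = sin(A)/a
sin(B) = b·sin(A)/a = 9.0·sin(40.8°)/11.7 = 0.502631
B = arcsin(0.502631) = 30.17°  (b ≤ a, so B ≤ A and the acute solution is unique)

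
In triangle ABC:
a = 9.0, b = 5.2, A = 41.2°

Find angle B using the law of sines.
sin(B)/b = sin(A)/a
sin(B) = b·sin(A)/a = 5.2·sin(41.2°)/9.0 = 0.380576
B = arcsin(0.380576) = 22.37°  (b ≤ a, so B ≤ A and the acute solution is unique)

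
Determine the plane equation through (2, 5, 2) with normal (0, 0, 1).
d = n·P = (0)(2) + (0)(5) + (1)(2) = 2
Plane: z = 2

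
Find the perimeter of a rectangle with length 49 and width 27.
Perimeter = 2 * (length + width)
Perimeter = 2 * (49 + 27)
Perimeter = 2 * 76
Perimeter = 152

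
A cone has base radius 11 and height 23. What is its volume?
Volume = (1/3) * pi * r² * h
Volume = (1/3) * pi * 11² * 23
Volume = (1/3) * pi * 121 * 23
Volume = (1/3) * pi * 2783
Volume = 2914.35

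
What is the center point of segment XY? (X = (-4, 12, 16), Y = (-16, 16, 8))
Midpoint = ((-4-16)/2, (12+16)/2, (16+8)/2) = (-10, 14, 12)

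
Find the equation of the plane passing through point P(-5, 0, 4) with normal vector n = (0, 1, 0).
d = n·P = (0)(-5) + (1)(0) + (0)(4) = 0
Plane: y = 0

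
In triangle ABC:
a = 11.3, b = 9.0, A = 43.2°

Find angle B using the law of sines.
sin(B)/b = sin(A)/a
sin(B) = b·sin(A)/a = 9.0·sin(43.2°)/11.3 = 0.545215
B = arcsin(0.545215) = 33.04°  (b ≤ a, so B ≤ A and the acute solution is unique)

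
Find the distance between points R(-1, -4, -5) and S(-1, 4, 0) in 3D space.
d = √[(0)² + (8)² + (5)²] = √89 = 9.434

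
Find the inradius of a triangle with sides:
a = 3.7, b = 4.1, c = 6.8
s = (a+b+c)/2 = (3.7+4.1+6.8)/2 = 7.3
Area = √(s(s-a)(s-b)(s-c)) = √(7.3·3.6·3.2·0.5) = 6.48444
r = Area/s = 6.48444/7.3 = 0.8883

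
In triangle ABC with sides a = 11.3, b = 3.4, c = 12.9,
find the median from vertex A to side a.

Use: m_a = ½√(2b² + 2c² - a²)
m_a = ½√(2·3.4² + 2·12.9² - 11.3²)
m_a = ½√(23.12 + 332.82 - 127.69) = ½√228.25 = 7.554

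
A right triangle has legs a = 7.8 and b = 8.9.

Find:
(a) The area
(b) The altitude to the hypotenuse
(a) Area = ½ab = ½·7.8·8.9 = 34.71
(b) Hypotenuse c = √(7.8² + 8.9²) = √140.05 = 11.8343
    Area = ½·c·h_c  →  h_c = 2·Area/c = 2·34.71/11.8343 = 5.866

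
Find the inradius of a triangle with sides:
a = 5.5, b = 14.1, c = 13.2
s = (a+b+c)/2 = (5.5+14.1+13.2)/2 = 16.4
Area = √(s(s-a)(s-b)(s-c)) = √(16.4·10.9·2.3·3.2) = 36.2722
r = Area/s = 36.2722/16.4 = 2.212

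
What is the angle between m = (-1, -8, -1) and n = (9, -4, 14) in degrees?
m·n = 9, |m|² = 66, |n|² = 293
cos θ = 9/√19338 ≈ 0.06472
θ ≈ 86.29°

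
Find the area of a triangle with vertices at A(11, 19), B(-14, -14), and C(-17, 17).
Using the coordinate formula: Area = (1/2)|x₁(y₂-y₃) + x₂(y₃-y₁) + x₃(y₁-y₂)|
Area = (1/2)|11((-14)-17) + (-14)(17-19) + (-17)(19-(-14))|
Area = (1/2)|11*(-31) + (-14)*(-2) + (-17)*33|
Area = (1/2)|(-341) + 28 + (-561)|
Area = (1/2)*874 = 437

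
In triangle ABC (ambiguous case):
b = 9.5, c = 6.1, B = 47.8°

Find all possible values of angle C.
sin(C)/c = sin(B)/b  →  sin(C) = c·sin(B)/b = 6.1·sin(47.8°)/9.5 = 0.475675
C₁ = arcsin(0.475675) = 28.4°,  C₂ = 180° - C₁ = 151.6°
Check C₂: A = 180° - 47.8° - 151.6° = -19.4° ≤ 0, rejected
C = 28.4° (one solution)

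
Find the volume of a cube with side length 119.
Volume = s³
Volume = 119³
Volume = 1685159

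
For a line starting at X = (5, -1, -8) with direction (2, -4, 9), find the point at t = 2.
P(2) = (5 + 2(2), -1 + (-4)(2), -8 + 9(2)) = (9, -9, 10)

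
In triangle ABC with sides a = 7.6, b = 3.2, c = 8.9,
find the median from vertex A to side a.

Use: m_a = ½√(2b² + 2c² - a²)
m_a = ½√(2·3.2² + 2·8.9² - 7.6²)
m_a = ½√(20.48 + 158.42 - 57.76) = ½√121.14 = 5.503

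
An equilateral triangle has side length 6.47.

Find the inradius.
For an equilateral triangle, r = s/(2√3) where s is the side.
r = 6.47/(2√3) = 6.47/3.464102 = 1.868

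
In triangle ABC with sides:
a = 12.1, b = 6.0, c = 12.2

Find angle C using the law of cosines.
cos(C) = (a² + b² - c²)/(2ab)
cos(C) = (12.1² + 6.0² - 12.2²)/(2·12.1·6.0) = 33.57/145.2 = 0.231198
C = arccos(0.231198) = 76.63°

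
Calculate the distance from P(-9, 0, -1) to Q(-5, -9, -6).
d = √[(4)² + (-9)² + (-5)²] = √122 = 11.05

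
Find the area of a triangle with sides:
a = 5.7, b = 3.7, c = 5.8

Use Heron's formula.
s = (a+b+c)/2 = (5.7+3.7+5.8)/2 = 7.6
A = √(s(s-a)(s-b)(s-c)) = √(7.6·1.9·3.9·1.8)
A = √101.369 = 10.07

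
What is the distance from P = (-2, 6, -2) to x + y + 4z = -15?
d = |1(-2) + 1(6) + 4(-2) - (-15)| / √(1² + 1² + 4²) = 11/√18 = 2.593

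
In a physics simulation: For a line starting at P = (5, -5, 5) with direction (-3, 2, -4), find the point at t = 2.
P(2) = (5 + (-3)(2), -5 + 2(2), 5 + (-4)(2)) = (-1, -1, -3)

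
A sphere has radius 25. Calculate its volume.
Volume = (4/3) * pi * r³
Volume = (4/3) * pi * 25³
Volume = (4/3) * pi * 15625
Volume = 65449.85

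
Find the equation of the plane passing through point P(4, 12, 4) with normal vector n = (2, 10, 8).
d = n·P = (2)(4) + (10)(12) + (8)(4) = 160
Plane: 2x + 10y + 8z = 160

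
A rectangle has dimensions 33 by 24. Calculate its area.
Area = length * width
Area = 33 * 24
Area = 792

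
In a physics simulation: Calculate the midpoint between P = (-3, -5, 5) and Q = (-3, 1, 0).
Midpoint = ((-3-3)/2, (-5+1)/2, (5+0)/2) = (-3, -2, 2.5)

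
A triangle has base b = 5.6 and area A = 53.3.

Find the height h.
A = ½bh  →  h = 2A/b
h = 2·53.3/5.6 = 19.04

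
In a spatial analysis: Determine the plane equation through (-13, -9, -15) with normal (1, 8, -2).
d = n·P = (1)(-13) + (8)(-9) + (-2)(-15) = -55
Plane: x + 8y - 2z = -55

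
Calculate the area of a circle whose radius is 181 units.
Area = pi * r²
Area = pi * 181²
Area = pi * 32761
Area = 102921.72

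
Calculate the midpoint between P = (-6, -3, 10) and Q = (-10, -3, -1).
Midpoint = ((-6-10)/2, (-3-3)/2, (10-1)/2) = (-8, -3, 4.5)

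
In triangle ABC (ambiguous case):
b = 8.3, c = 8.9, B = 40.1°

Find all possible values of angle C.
sin(C)/c = sin(B)/b  →  sin(C) = c·sin(B)/b = 8.9·sin(40.1°)/8.3 = 0.690687
C₁ = arcsin(0.690687) = 43.68°,  C₂ = 180° - C₁ = 136.32°
Check C₂: A = 180° - 40.1° - 136.32° = 3.58° > 0 ✓
C = 43.68° or C = 136.32° (two solutions)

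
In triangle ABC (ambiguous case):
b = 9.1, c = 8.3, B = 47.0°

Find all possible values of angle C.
sin(C)/c = sin(B)/b  →  sin(C) = c·sin(B)/b = 8.3·sin(47.0°)/9.1 = 0.667059
C₁ = arcsin(0.667059) = 41.84°,  C₂ = 180° - C₁ = 138.16°
Check C₂: A = 180° - 47.0° - 138.16° = -5.16° ≤ 0, rejected
C = 41.84° (one solution)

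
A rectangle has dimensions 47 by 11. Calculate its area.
Area = length * width
Area = 47 * 11
Area = 517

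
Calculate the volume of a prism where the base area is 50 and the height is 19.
Volume = base area * height
Volume = 50 * 19
Volume = 950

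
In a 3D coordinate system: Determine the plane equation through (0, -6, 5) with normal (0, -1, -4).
d = n·P = (0)(0) + (-1)(-6) + (-4)(5) = -14
Plane: -y - 4z = -14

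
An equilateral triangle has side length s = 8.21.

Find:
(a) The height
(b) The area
(a) Height h = s·√3/2 = 8.21·√3/2 = 7.11
(b) Area = (√3/4)·s² = (√3/4)·8.21² = (√3/4)·67.4041 = 29.19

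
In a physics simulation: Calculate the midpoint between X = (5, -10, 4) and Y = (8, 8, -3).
Midpoint = ((5+8)/2, (-10+8)/2, (4-3)/2) = (6.5, -1, 0.5)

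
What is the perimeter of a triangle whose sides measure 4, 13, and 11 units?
Perimeter = sum of all sides
Perimeter = 4 + 13 + 11
Perimeter = 28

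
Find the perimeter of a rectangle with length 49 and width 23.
Perimeter = 2 * (length + width)
Perimeter = 2 * (49 + 23)
Perimeter = 2 * 72
Perimeter = 144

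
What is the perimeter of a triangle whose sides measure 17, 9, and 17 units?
Perimeter = sum of all sides
Perimeter = 17 + 9 + 17
Perimeter = 43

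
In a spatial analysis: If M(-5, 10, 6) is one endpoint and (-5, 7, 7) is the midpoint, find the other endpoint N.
N = (2×(-5) - (-5), 2×7 - 10, 2×7 - 6) = (-5, 4, 8)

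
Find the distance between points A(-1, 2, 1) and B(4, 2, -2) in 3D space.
d = √[(5)² + (0)² + (-3)²] = √34 = 5.831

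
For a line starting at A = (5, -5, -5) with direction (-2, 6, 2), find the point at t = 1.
P(1) = (5 + (-2)(1), -5 + 6(1), -5 + 2(1)) = (3, 1, -3)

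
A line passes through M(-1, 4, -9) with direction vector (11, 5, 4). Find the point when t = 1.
P(1) = (-1 + 11(1), 4 + 5(1), -9 + 4(1)) = (10, 9, -5)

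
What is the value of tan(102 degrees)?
tan(102 degrees) = -4.7046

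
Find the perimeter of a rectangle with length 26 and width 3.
Perimeter = 2 * (length + width)
Perimeter = 2 * (26 + 3)
Perimeter = 2 * 29
Perimeter = 58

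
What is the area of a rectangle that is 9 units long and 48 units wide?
Area = length * width
Area = 9 * 48
Area = 432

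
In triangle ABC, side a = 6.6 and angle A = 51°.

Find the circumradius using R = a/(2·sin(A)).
R = a/(2·sin(A)) = 6.6/(2·sin(51°))
R = 6.6/(2·0.777146) = 6.6/1.554292 = 4.246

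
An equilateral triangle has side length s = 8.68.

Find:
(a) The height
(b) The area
(a) Height h = s·√3/2 = 8.68·√3/2 = 7.517
(b) Area = (√3/4)·s² = (√3/4)·8.68² = (√3/4)·75.3424 = 32.62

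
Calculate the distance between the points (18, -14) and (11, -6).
Using the distance formula: d = sqrt((x₂-x₁)² + (y₂-y₁)²)
dx = 11 - 18 = -7
dy = (-6) - (-14) = 8
d = sqrt((-7)² + 8²) = sqrt(49 + 64) = sqrt(113) = 10.63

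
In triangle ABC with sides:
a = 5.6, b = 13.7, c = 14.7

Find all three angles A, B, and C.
By the law of cosines:
cos(A) = (b² + c² - a²)/(2bc) = 0.924624  →  A = 22.39°
cos(B) = (a² + c² - b²)/(2ac) = 0.362974  →  B = 68.72°
cos(C) = (a² + b² - c²)/(2ab) = 0.019291  →  C = 88.89°
Check: A + B + C = 180.0° ✓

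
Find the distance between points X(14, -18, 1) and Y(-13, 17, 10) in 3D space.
d = √[(-27)² + (35)² + (9)²] = √2035 = 45.11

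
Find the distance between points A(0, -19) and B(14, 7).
Using the distance formula: d = sqrt((x₂-x₁)² + (y₂-y₁)²)
dx = 14 - 0 = 14
dy = 7 - (-19) = 26
d = sqrt(14² + 26²) = sqrt(196 + 676) = sqrt(872) = 29.53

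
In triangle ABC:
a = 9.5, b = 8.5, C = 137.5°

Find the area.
Using A = ½ab·sin(C):
A = ½·9.5·8.5·sin(137.5°) = ½·80.75·0.675590 = 27.28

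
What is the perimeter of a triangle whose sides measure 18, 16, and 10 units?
Perimeter = sum of all sides
Perimeter = 18 + 16 + 10
Perimeter = 44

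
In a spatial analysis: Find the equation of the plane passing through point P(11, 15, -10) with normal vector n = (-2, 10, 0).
d = n·P = (-2)(11) + (10)(15) + (0)(-10) = 128
Plane: -2x + 10y = 128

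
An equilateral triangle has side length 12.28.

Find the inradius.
For an equilateral triangle, r = s/(2√3) where s is the side.
r = 12.28/(2√3) = 12.28/3.464102 = 3.545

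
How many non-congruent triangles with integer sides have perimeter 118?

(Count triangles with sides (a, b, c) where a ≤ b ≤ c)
With a ≤ b ≤ c and a + b + c = 118, the triangle inequality a + b > c gives c < 118/2, so c ≤ 58.
Iterate a from 1 to ⌊p/3⌋ = 39; for each a, b ranges from a to ⌊(p−a)/2⌋ with c = p − a − b, keeping only c ≥ b.
Triples: (2, 58, 58), (3, 57, 58), (4, 56, 58), …
Count = 290 triangles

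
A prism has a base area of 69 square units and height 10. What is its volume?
Volume = base area * height
Volume = 69 * 10
Volume = 690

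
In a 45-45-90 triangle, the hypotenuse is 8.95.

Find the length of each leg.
In a 45-45-90 triangle, hypotenuse = leg·√2  →  leg = hypotenuse/√2
leg = 8.95/√2 = 6.329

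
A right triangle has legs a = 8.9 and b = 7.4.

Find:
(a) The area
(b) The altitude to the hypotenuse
(a) Area = ½ab = ½·8.9·7.4 = 32.93
(b) Hypotenuse c = √(8.9² + 7.4²) = √133.97 = 11.5745
    Area = ½·c·h_c  →  h_c = 2·Area/c = 2·32.93/11.5745 = 5.69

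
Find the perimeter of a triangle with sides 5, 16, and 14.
Perimeter = sum of all sides
Perimeter = 5 + 16 + 14
Perimeter = 35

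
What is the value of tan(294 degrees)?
tan(294 degrees) = -2.246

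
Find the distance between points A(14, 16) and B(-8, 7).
Using the distance formula: d = sqrt((x₂-x₁)² + (y₂-y₁)²)
dx = (-8) - 14 = -22
dy = 7 - 16 = -9
d = sqrt((-22)² + (-9)²) = sqrt(484 + 81) = sqrt(565) = 23.77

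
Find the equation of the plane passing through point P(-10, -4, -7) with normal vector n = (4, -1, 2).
d = n·P = (4)(-10) + (-1)(-4) + (2)(-7) = -50
Plane: 4x - y + 2z = -50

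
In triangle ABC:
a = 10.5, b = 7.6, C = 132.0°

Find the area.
Using A = ½ab·sin(C):
A = ½·10.5·7.6·sin(132.0°) = ½·79.8·0.743145 = 29.65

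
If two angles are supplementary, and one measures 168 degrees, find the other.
Supplementary angles sum to 180 degrees.
Other angle = 180 - 168
Other angle = 12 degrees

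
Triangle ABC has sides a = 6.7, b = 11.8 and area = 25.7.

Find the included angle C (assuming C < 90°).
Area = ½ab·sin(C)  →  sin(C) = 2·Area/(ab)
sin(C) = 2·25.7/(6.7·11.8) = 0.650139
C = arcsin(0.650139) = 40.55°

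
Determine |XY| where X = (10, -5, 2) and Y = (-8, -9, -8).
d = √[(-18)² + (-4)² + (-10)²] = √440 = 20.98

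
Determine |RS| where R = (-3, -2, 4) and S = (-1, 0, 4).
d = √[(2)² + (2)² + (0)²] = √8 = 2.828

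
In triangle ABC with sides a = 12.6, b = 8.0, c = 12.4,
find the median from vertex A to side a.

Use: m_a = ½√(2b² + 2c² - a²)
m_a = ½√(2·8.0² + 2·12.4² - 12.6²)
m_a = ½√(128 + 307.52 - 158.76) = ½√276.76 = 8.318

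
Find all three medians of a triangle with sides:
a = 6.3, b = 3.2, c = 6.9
Using m_x = ½√(2y² + 2z² - x²):
m_a = ½√(2·3.2² + 2·6.9² - 6.3²) = ½√76.01 = 4.359
m_b = ½√(2·6.3² + 2·6.9² - 3.2²) = ½√164.36 = 6.41
m_c = ½√(2·6.3² + 2·3.2² - 6.9²) = ½√52.25 = 3.614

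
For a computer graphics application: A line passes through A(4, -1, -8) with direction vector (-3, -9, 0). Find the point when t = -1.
P(-1) = (4 + (-3)(-1), -1 + (-9)(-1), -8 + 0(-1)) = (7, 8, -8)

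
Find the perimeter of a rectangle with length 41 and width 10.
Perimeter = 2 * (length + width)
Perimeter = 2 * (41 + 10)
Perimeter = 2 * 51
Perimeter = 102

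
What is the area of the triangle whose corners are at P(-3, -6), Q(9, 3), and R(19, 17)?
Using the coordinate formula: Area = (1/2)|x₁(y₂-y₃) + x₂(y₃-y₁) + x₃(y₁-y₂)|
Area = (1/2)|(-3)(3-17) + 9(17-(-6)) + 19((-6)-3)|
Area = (1/2)|(-3)*(-14) + 9*23 + 19*(-9)|
Area = (1/2)|42 + 207 + (-171)|
Area = (1/2)*78 = 39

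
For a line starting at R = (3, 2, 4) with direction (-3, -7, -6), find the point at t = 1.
P(1) = (3 + (-3)(1), 2 + (-7)(1), 4 + (-6)(1)) = (0, -5, -2)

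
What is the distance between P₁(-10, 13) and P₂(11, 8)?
Using the distance formula: d = sqrt((x₂-x₁)² + (y₂-y₁)²)
dx = 11 - (-10) = 21
dy = 8 - 13 = -5
d = sqrt(21² + (-5)²) = sqrt(441 + 25) = sqrt(466) = 21.59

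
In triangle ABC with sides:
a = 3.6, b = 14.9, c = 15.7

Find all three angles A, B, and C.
By the law of cosines:
cos(A) = (b² + c² - a²)/(2bc) = 0.973667  →  A = 13.18°
cos(B) = (a² + c² - b²)/(2ac) = 0.331210  →  B = 70.66°
cos(C) = (a² + b² - c²)/(2ab) = -0.107383  →  C = 96.16°
Check: A + B + C = 180.0° ✓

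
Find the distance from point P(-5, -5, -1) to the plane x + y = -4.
d = |1(-5) + 1(-5) + 0(-1) - (-4)| / √(1² + 1² + 0²) = 6/√2 = 4.243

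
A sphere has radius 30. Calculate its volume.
Volume = (4/3) * pi * r³
Volume = (4/3) * pi * 30³
Volume = (4/3) * pi * 27000
Volume = 113097.34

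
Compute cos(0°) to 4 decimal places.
cos(0 degrees) = 1
Decimal approximation: 1.0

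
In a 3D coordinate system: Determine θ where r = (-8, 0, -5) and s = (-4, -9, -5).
r·s = 57, |r|² = 89, |s|² = 122
cos θ = 57/√10858 ≈ 0.547
θ ≈ 56.84°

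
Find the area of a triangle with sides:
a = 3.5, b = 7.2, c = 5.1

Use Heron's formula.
s = (a+b+c)/2 = (3.5+7.2+5.1)/2 = 7.9
A = √(s(s-a)(s-b)(s-c)) = √(7.9·4.4·0.7·2.8)
A = √68.1296 = 8.254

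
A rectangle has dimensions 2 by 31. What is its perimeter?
Perimeter = 2 * (length + width)
Perimeter = 2 * (2 + 31)
Perimeter = 2 * 33
Perimeter = 66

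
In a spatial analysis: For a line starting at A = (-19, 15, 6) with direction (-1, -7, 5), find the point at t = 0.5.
P(0.5) = (-19 + (-1)(0.5), 15 + (-7)(0.5), 6 + 5(0.5)) = (-19.5, 11.5, 8.5)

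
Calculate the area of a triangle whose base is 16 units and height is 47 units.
Area = (1/2) * base * height
Area = (1/2) * 16 * 47
Area = 376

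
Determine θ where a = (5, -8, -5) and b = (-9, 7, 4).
a·b = -121, |a|² = 114, |b|² = 146
cos θ = -121/√16644 ≈ -0.9379
θ ≈ 159.7°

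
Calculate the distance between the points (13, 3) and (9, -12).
Using the distance formula: d = sqrt((x₂-x₁)² + (y₂-y₁)²)
dx = 9 - 13 = -4
dy = (-12) - 3 = -15
d = sqrt((-4)² + (-15)²) = sqrt(16 + 225) = sqrt(241) = 15.52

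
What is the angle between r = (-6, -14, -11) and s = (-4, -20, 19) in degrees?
r·s = 95, |r|² = 353, |s|² = 777
cos θ = 95/√274281 ≈ 0.1814
θ ≈ 79.55°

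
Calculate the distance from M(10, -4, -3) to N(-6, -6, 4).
d = √[(-16)² + (-2)² + (7)²] = √309 = 17.58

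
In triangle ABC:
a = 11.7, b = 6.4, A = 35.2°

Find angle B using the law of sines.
sin(B)/b = sin(A)/a
sin(B) = b·sin(A)/a = 6.4·sin(35.2°)/11.7 = 0.315313
B = arcsin(0.315313) = 18.38°  (b ≤ a, so B ≤ A and the acute solution is unique)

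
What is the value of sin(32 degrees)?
sin(32 degrees) = 0.5299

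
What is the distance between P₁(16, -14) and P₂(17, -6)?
Using the distance formula: d = sqrt((x₂-x₁)² + (y₂-y₁)²)
dx = 17 - 16 = 1
dy = (-6) - (-14) = 8
d = sqrt(1² + 8²) = sqrt(1 + 64) = sqrt(65) = 8.06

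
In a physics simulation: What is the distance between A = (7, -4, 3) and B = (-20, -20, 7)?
d = √[(-27)² + (-16)² + (4)²] = √1001 = 31.64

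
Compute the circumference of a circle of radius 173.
Circumference = 2 * pi * r
Circumference = 2 * pi * 173
Circumference = 1086.99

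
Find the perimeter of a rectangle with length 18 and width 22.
Perimeter = 2 * (length + width)
Perimeter = 2 * (18 + 22)
Perimeter = 2 * 40
Perimeter = 80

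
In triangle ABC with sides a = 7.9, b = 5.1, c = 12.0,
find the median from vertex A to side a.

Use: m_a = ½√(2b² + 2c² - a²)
m_a = ½√(2·5.1² + 2·12.0² - 7.9²)
m_a = ½√(52.02 + 288 - 62.41) = ½√277.61 = 8.331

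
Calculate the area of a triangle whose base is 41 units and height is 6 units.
Area = (1/2) * base * height
Area = (1/2) * 41 * 6
Area = 123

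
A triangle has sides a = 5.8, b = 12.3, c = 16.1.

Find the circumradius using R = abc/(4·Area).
s = (a+b+c)/2 = 17.1
Area = √(s(s-a)(s-b)(s-c)) = √(17.1·11.3·4.8·1) = 30.455
R = abc/(4·Area) = (5.8·12.3·16.1)/(4·30.455) = 1148.574/121.82 = 9.428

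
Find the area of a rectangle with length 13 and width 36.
Area = length * width
Area = 13 * 36
Area = 468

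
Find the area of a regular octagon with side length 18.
For a regular 8-gon with side length s = 18:
Apothem a = s / (2*tan(pi/8)) = 18 / (2*tan(pi/8)) ≈ 21.7279
Perimeter P = 8 * 18 = 144
Area = (1/2) * P * a = (1/2) * 144 * 21.7279 = 1564.41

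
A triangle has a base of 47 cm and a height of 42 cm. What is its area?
Area = (1/2) * base * height
Area = (1/2) * 47 * 42
Area = 987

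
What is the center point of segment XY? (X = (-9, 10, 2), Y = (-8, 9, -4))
Midpoint = ((-9-8)/2, (10+9)/2, (2-4)/2) = (-8.5, 9.5, -1)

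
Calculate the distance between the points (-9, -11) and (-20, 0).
Using the distance formula: d = sqrt((x₂-x₁)² + (y₂-y₁)²)
dx = (-20) - (-9) = -11
dy = 0 - (-11) = 11
d = sqrt((-11)² + 11²) = sqrt(121 + 121) = sqrt(242) = 15.56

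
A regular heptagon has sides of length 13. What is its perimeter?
Perimeter = number of sides * side length
Perimeter = 7 * 13
Perimeter = 91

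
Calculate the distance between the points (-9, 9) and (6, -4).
Using the distance formula: d = sqrt((x₂-x₁)² + (y₂-y₁)²)
dx = 6 - (-9) = 15
dy = (-4) - 9 = -13
d = sqrt(15² + (-13)²) = sqrt(225 + 169) = sqrt(394) = 19.85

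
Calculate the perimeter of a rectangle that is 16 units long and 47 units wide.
Perimeter = 2 * (length + width)
Perimeter = 2 * (16 + 47)
Perimeter = 2 * 63
Perimeter = 126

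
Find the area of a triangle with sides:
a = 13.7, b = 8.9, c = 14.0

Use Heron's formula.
s = (a+b+c)/2 = (13.7+8.9+14.0)/2 = 18.3
A = √(s(s-a)(s-b)(s-c)) = √(18.3·4.6·9.4·4.3)
A = √3402.56 = 58.33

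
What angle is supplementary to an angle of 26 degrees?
Supplementary angles sum to 180 degrees.
Other angle = 180 - 26
Other angle = 154 degrees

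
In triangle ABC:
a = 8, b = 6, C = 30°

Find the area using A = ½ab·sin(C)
A = ½·8·6·sin(30°) = ½·48·0.500000 = 12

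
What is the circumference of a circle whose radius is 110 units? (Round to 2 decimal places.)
Circumference = 2 * pi * r
Circumference = 2 * pi * 110
Circumference = 691.15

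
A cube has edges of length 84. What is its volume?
Volume = s³
Volume = 84³
Volume = 592704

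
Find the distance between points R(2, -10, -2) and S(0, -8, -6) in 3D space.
d = √[(-2)² + (2)² + (-4)²] = √24 = 4.899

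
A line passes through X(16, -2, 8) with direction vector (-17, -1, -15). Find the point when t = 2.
P(2) = (16 + (-17)(2), -2 + (-1)(2), 8 + (-15)(2)) = (-18, -4, -22)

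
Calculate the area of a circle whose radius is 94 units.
Area = pi * r²
Area = pi * 94²
Area = pi * 8836
Area = 27759.11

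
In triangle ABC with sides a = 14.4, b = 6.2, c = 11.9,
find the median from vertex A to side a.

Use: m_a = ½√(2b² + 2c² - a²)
m_a = ½√(2·6.2² + 2·11.9² - 14.4²)
m_a = ½√(76.88 + 283.22 - 207.36) = ½√152.74 = 6.179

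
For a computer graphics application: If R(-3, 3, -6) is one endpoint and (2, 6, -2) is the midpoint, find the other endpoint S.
S = (2×2 - (-3), 2×6 - 3, 2×(-2) - (-6)) = (7, 9, 2)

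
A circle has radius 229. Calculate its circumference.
Circumference = 2 * pi * r
Circumference = 2 * pi * 229
Circumference = 1438.85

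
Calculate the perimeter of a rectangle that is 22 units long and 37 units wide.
Perimeter = 2 * (length + width)
Perimeter = 2 * (22 + 37)
Perimeter = 2 * 59
Perimeter = 118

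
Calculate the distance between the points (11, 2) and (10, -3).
Using the distance formula: d = sqrt((x₂-x₁)² + (y₂-y₁)²)
dx = 10 - 11 = -1
dy = (-3) - 2 = -5
d = sqrt((-1)² + (-5)²) = sqrt(1 + 25) = sqrt(26) = 5.10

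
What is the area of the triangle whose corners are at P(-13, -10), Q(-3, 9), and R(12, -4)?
Using the coordinate formula: Area = (1/2)|x₁(y₂-y₃) + x₂(y₃-y₁) + x₃(y₁-y₂)|
Area = (1/2)|(-13)(9-(-4)) + (-3)((-4)-(-10)) + 12((-10)-9)|
Area = (1/2)|(-13)*13 + (-3)*6 + 12*(-19)|
Area = (1/2)|(-169) + (-18) + (-228)|
Area = (1/2)*415 = 207.50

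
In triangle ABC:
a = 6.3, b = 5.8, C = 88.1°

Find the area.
Using A = ½ab·sin(C):
A = ½·6.3·5.8·sin(88.1°) = ½·36.54·0.999450 = 18.26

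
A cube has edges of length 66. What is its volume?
Volume = s³
Volume = 66³
Volume = 287496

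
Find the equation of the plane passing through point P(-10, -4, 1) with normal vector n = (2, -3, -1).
d = n·P = (2)(-10) + (-3)(-4) + (-1)(1) = -9
Plane: 2x - 3y - z = -9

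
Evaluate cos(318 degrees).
cos(318 degrees) = 0.7431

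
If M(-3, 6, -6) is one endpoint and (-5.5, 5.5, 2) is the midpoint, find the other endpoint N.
N = (2×(-5.5) - (-3), 2×5.5 - 6, 2×2 - (-6)) = (-8, 5, 10)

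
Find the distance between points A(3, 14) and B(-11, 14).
Using the distance formula: d = sqrt((x₂-x₁)² + (y₂-y₁)²)
dx = (-11) - 3 = -14
dy = 14 - 14 = 0
d = sqrt((-14)² + 0²) = sqrt(196 + 0) = sqrt(196) = 14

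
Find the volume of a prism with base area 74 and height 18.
Volume = base area * height
Volume = 74 * 18
Volume = 1332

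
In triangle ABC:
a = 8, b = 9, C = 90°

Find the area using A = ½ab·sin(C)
A = ½·8·9·sin(90°) = ½·72·1.000000 = 36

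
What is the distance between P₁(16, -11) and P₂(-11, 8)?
Using the distance formula: d = sqrt((x₂-x₁)² + (y₂-y₁)²)
dx = (-11) - 16 = -27
dy = 8 - (-11) = 19
d = sqrt((-27)² + 19²) = sqrt(729 + 361) = sqrt(1090) = 33.02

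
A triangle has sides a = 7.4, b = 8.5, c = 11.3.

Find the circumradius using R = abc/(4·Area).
s = (a+b+c)/2 = 13.6
Area = √(s(s-a)(s-b)(s-c)) = √(13.6·6.2·5.1·2.3) = 31.4495
R = abc/(4·Area) = (7.4·8.5·11.3)/(4·31.4495) = 710.77/125.798 = 5.65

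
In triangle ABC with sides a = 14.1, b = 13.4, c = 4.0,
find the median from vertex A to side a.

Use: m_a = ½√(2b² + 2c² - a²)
m_a = ½√(2·13.4² + 2·4.0² - 14.1²)
m_a = ½√(359.12 + 32 - 198.81) = ½√192.31 = 6.934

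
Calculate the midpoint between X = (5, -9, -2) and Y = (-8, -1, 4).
Midpoint = ((5-8)/2, (-9-1)/2, (-2+4)/2) = (-1.5, -5, 1)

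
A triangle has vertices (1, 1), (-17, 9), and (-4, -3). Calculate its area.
Using the coordinate formula: Area = (1/2)|x₁(y₂-y₃) + x₂(y₃-y₁) + x₃(y₁-y₂)|
Area = (1/2)|1(9-(-3)) + (-17)((-3)-1) + (-4)(1-9)|
Area = (1/2)|1*12 + (-17)*(-4) + (-4)*(-8)|
Area = (1/2)|12 + 68 + 32|
Area = (1/2)*112 = 56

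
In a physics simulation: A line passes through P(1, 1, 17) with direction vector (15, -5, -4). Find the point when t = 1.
P(1) = (1 + 15(1), 1 + (-5)(1), 17 + (-4)(1)) = (16, -4, 13)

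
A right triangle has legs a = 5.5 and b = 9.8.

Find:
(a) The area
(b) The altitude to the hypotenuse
(a) Area = ½ab = ½·5.5·9.8 = 26.95
(b) Hypotenuse c = √(5.5² + 9.8²) = √126.29 = 11.2379
    Area = ½·c·h_c  →  h_c = 2·Area/c = 2·26.95/11.2379 = 4.796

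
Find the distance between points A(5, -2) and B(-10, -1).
Using the distance formula: d = sqrt((x₂-x₁)² + (y₂-y₁)²)
dx = (-10) - 5 = -15
dy = (-1) - (-2) = 1
d = sqrt((-15)² + 1²) = sqrt(225 + 1) = sqrt(226) = 15.03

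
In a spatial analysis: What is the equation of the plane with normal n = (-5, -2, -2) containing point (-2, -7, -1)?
d = n·P = (-5)(-2) + (-2)(-7) + (-2)(-1) = 26
Plane: -5x - 2y - 2z = 26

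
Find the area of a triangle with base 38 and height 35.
Area = (1/2) * base * height
Area = (1/2) * 38 * 35
Area = 665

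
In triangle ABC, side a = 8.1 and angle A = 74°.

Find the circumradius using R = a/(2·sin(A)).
R = a/(2·sin(A)) = 8.1/(2·sin(74°))
R = 8.1/(2·0.961262) = 8.1/1.922523 = 4.213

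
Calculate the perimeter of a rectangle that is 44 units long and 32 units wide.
Perimeter = 2 * (length + width)
Perimeter = 2 * (44 + 32)
Perimeter = 2 * 76
Perimeter = 152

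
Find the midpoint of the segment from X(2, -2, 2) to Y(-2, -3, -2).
Midpoint = ((2-2)/2, (-2-3)/2, (2-2)/2) = (0, -2.5, 0)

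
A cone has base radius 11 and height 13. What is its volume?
Volume = (1/3) * pi * r² * h
Volume = (1/3) * pi * 11² * 13
Volume = (1/3) * pi * 121 * 13
Volume = (1/3) * pi * 1573
Volume = 1647.24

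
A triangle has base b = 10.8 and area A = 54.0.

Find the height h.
A = ½bh  →  h = 2A/b
h = 2·54.0/10.8 = 10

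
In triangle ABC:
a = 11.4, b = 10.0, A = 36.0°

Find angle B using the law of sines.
sin(B)/b = sin(A)/a
sin(B) = b·sin(A)/a = 10.0·sin(36.0°)/11.4 = 0.515601
B = arcsin(0.515601) = 31.04°  (b ≤ a, so B ≤ A and the acute solution is unique)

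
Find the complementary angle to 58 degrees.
Complementary angles sum to 90 degrees.
Other angle = 90 - 58
Other angle = 32 degrees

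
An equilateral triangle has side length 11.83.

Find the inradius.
For an equilateral triangle, r = s/(2√3) where s is the side.
r = 11.83/(2√3) = 11.83/3.464102 = 3.415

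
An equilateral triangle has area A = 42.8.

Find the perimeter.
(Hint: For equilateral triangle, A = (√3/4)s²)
A = (√3/4)s²  →  s² = 4A/√3 = 4·42.8/√3 = 98.8424
s = 9.94195
Perimeter = 3s = 29.83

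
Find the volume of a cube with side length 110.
Volume = s³
Volume = 110³
Volume = 1331000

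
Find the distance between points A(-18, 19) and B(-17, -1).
Using the distance formula: d = sqrt((x₂-x₁)² + (y₂-y₁)²)
dx = (-17) - (-18) = 1
dy = (-1) - 19 = -20
d = sqrt(1² + (-20)²) = sqrt(1 + 400) = sqrt(401) = 20.02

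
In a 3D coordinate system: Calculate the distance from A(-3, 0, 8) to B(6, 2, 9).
d = √[(9)² + (2)² + (1)²] = √86 = 9.274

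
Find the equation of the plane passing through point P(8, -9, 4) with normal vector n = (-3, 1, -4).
d = n·P = (-3)(8) + (1)(-9) + (-4)(4) = -49
Plane: -3x + y - 4z = -49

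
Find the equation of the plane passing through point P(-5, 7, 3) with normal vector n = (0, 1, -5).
d = n·P = (0)(-5) + (1)(7) + (-5)(3) = -8
Plane: y - 5z = -8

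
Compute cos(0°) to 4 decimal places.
cos(0 degrees) = 1
Decimal approximation: 1.0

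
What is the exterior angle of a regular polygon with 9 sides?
Exterior angle of a regular n-gon = 360/n
Exterior angle = 360/9
Exterior angle = 40 degrees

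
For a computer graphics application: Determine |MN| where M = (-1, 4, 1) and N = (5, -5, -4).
d = √[(6)² + (-9)² + (-5)²] = √142 = 11.92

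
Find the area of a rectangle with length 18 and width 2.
Area = length * width
Area = 18 * 2
Area = 36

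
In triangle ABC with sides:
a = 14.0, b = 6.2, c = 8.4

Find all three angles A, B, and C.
By the law of cosines:
cos(A) = (b² + c² - a²)/(2bc) = -0.835253  →  A = 146.6°
cos(B) = (a² + c² - b²)/(2ac) = 0.969898  →  B = 14.09°
cos(C) = (a² + b² - c²)/(2ab) = 0.944009  →  C = 19.26°
Check: A + B + C = 180.0° ✓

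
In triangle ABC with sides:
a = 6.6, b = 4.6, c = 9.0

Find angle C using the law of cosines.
cos(C) = (a² + b² - c²)/(2ab)
cos(C) = (6.6² + 4.6² - 9.0²)/(2·6.6·4.6) = -16.28/60.72 = -0.268116
C = arccos(-0.268116) = 105.6°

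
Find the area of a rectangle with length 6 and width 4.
Area = length * width
Area = 6 * 4
Area = 24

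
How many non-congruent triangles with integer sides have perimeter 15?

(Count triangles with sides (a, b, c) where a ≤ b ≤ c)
With a ≤ b ≤ c and a + b + c = 15, the triangle inequality a + b > c gives c < 15/2, so c ≤ 7.
Iterate a from 1 to ⌊p/3⌋ = 5; for each a, b ranges from a to ⌊(p−a)/2⌋ with c = p − a − b, keeping only c ≥ b.
Triples: (1, 7, 7), (2, 6, 7), (3, 5, 7), …
Count = 7 triangles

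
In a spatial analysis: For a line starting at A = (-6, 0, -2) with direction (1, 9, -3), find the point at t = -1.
P(-1) = (-6 + 1(-1), 0 + 9(-1), -2 + (-3)(-1)) = (-7, -9, 1)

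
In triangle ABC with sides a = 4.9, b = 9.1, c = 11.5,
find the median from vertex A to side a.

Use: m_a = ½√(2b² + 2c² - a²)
m_a = ½√(2·9.1² + 2·11.5² - 4.9²)
m_a = ½√(165.62 + 264.5 - 24.01) = ½√406.11 = 10.08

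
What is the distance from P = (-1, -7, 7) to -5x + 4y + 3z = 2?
d = |(-5)(-1) + 4(-7) + 3(7) - (2)| / √((-5)² + 4² + 3²) = 4/√50 = 0.5657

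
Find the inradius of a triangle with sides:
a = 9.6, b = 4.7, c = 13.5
s = (a+b+c)/2 = (9.6+4.7+13.5)/2 = 13.9
Area = √(s(s-a)(s-b)(s-c)) = √(13.9·4.3·9.2·0.4) = 14.8308
r = Area/s = 14.8308/13.9 = 1.067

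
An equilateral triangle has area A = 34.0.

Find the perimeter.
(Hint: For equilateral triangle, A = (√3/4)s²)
A = (√3/4)s²  →  s² = 4A/√3 = 4·34.0/√3 = 78.5196
s = 8.86113
Perimeter = 3s = 26.58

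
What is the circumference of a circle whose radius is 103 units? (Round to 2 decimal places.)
Circumference = 2 * pi * r
Circumference = 2 * pi * 103
Circumference = 647.17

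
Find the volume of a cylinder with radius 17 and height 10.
Volume = pi * r² * h
Volume = pi * 17² * 10
Volume = pi * 289 * 10
Volume = pi * 2890
Volume = 9079.20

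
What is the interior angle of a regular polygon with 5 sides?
Interior angle of a regular n-gon = (n-2)*180/n
Interior angle = (5-2)*180/5
Interior angle = 3*180/5
Interior angle = 540/5
Interior angle = 108 degrees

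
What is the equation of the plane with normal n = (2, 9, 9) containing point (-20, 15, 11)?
d = n·P = (2)(-20) + (9)(15) + (9)(11) = 194
Plane: 2x + 9y + 9z = 194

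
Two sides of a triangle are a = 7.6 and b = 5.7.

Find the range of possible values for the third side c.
By the triangle inequality: |a - b| < c < a + b
|7.6 - 5.7| < c < 7.6 + 5.7
1.9 < c < 13.3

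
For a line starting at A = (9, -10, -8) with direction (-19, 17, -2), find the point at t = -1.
P(-1) = (9 + (-19)(-1), -10 + 17(-1), -8 + (-2)(-1)) = (28, -27, -6)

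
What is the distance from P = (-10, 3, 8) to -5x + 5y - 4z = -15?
d = |(-5)(-10) + 5(3) + (-4)(8) - (-15)| / √((-5)² + 5² + (-4)²) = 48/√66 = 5.908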